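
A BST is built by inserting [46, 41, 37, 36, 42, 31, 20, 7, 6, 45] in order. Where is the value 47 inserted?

Starting tree (level order): [46, 41, None, 37, 42, 36, None, None, 45, 31, None, None, None, 20, None, 7, None, 6]
Insertion path: 46
Result: insert 47 as right child of 46
Final tree (level order): [46, 41, 47, 37, 42, None, None, 36, None, None, 45, 31, None, None, None, 20, None, 7, None, 6]


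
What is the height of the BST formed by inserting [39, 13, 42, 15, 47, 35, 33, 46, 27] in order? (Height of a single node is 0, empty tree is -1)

Insertion order: [39, 13, 42, 15, 47, 35, 33, 46, 27]
Tree (level-order array): [39, 13, 42, None, 15, None, 47, None, 35, 46, None, 33, None, None, None, 27]
Compute height bottom-up (empty subtree = -1):
  height(27) = 1 + max(-1, -1) = 0
  height(33) = 1 + max(0, -1) = 1
  height(35) = 1 + max(1, -1) = 2
  height(15) = 1 + max(-1, 2) = 3
  height(13) = 1 + max(-1, 3) = 4
  height(46) = 1 + max(-1, -1) = 0
  height(47) = 1 + max(0, -1) = 1
  height(42) = 1 + max(-1, 1) = 2
  height(39) = 1 + max(4, 2) = 5
Height = 5


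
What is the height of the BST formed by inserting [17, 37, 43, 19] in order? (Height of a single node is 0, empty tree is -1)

Insertion order: [17, 37, 43, 19]
Tree (level-order array): [17, None, 37, 19, 43]
Compute height bottom-up (empty subtree = -1):
  height(19) = 1 + max(-1, -1) = 0
  height(43) = 1 + max(-1, -1) = 0
  height(37) = 1 + max(0, 0) = 1
  height(17) = 1 + max(-1, 1) = 2
Height = 2


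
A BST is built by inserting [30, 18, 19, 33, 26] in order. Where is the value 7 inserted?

Starting tree (level order): [30, 18, 33, None, 19, None, None, None, 26]
Insertion path: 30 -> 18
Result: insert 7 as left child of 18
Final tree (level order): [30, 18, 33, 7, 19, None, None, None, None, None, 26]


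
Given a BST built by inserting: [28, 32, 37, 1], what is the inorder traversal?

Tree insertion order: [28, 32, 37, 1]
Tree (level-order array): [28, 1, 32, None, None, None, 37]
Inorder traversal: [1, 28, 32, 37]


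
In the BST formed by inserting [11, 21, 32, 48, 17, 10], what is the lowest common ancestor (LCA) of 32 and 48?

Tree insertion order: [11, 21, 32, 48, 17, 10]
Tree (level-order array): [11, 10, 21, None, None, 17, 32, None, None, None, 48]
In a BST, the LCA of p=32, q=48 is the first node v on the
root-to-leaf path with p <= v <= q (go left if both < v, right if both > v).
Walk from root:
  at 11: both 32 and 48 > 11, go right
  at 21: both 32 and 48 > 21, go right
  at 32: 32 <= 32 <= 48, this is the LCA
LCA = 32


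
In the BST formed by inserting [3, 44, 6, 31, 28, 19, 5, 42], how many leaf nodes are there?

Tree built from: [3, 44, 6, 31, 28, 19, 5, 42]
Tree (level-order array): [3, None, 44, 6, None, 5, 31, None, None, 28, 42, 19]
Rule: A leaf has 0 children.
Per-node child counts:
  node 3: 1 child(ren)
  node 44: 1 child(ren)
  node 6: 2 child(ren)
  node 5: 0 child(ren)
  node 31: 2 child(ren)
  node 28: 1 child(ren)
  node 19: 0 child(ren)
  node 42: 0 child(ren)
Matching nodes: [5, 19, 42]
Count of leaf nodes: 3


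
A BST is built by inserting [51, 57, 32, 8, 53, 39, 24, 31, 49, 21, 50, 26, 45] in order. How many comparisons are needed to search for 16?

Search path for 16: 51 -> 32 -> 8 -> 24 -> 21
Found: False
Comparisons: 5


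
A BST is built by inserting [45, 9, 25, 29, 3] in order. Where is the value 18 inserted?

Starting tree (level order): [45, 9, None, 3, 25, None, None, None, 29]
Insertion path: 45 -> 9 -> 25
Result: insert 18 as left child of 25
Final tree (level order): [45, 9, None, 3, 25, None, None, 18, 29]


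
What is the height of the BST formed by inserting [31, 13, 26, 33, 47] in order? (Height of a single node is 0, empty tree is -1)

Insertion order: [31, 13, 26, 33, 47]
Tree (level-order array): [31, 13, 33, None, 26, None, 47]
Compute height bottom-up (empty subtree = -1):
  height(26) = 1 + max(-1, -1) = 0
  height(13) = 1 + max(-1, 0) = 1
  height(47) = 1 + max(-1, -1) = 0
  height(33) = 1 + max(-1, 0) = 1
  height(31) = 1 + max(1, 1) = 2
Height = 2


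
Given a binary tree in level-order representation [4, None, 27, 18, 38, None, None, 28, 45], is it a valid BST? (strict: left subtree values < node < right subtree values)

Level-order array: [4, None, 27, 18, 38, None, None, 28, 45]
Validate using subtree bounds (lo, hi): at each node, require lo < value < hi,
then recurse left with hi=value and right with lo=value.
Preorder trace (stopping at first violation):
  at node 4 with bounds (-inf, +inf): OK
  at node 27 with bounds (4, +inf): OK
  at node 18 with bounds (4, 27): OK
  at node 38 with bounds (27, +inf): OK
  at node 28 with bounds (27, 38): OK
  at node 45 with bounds (38, +inf): OK
No violation found at any node.
Result: Valid BST


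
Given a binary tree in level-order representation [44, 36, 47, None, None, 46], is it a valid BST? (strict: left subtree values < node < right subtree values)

Level-order array: [44, 36, 47, None, None, 46]
Validate using subtree bounds (lo, hi): at each node, require lo < value < hi,
then recurse left with hi=value and right with lo=value.
Preorder trace (stopping at first violation):
  at node 44 with bounds (-inf, +inf): OK
  at node 36 with bounds (-inf, 44): OK
  at node 47 with bounds (44, +inf): OK
  at node 46 with bounds (44, 47): OK
No violation found at any node.
Result: Valid BST


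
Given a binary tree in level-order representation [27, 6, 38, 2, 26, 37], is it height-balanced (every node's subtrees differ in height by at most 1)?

Tree (level-order array): [27, 6, 38, 2, 26, 37]
Definition: a tree is height-balanced if, at every node, |h(left) - h(right)| <= 1 (empty subtree has height -1).
Bottom-up per-node check:
  node 2: h_left=-1, h_right=-1, diff=0 [OK], height=0
  node 26: h_left=-1, h_right=-1, diff=0 [OK], height=0
  node 6: h_left=0, h_right=0, diff=0 [OK], height=1
  node 37: h_left=-1, h_right=-1, diff=0 [OK], height=0
  node 38: h_left=0, h_right=-1, diff=1 [OK], height=1
  node 27: h_left=1, h_right=1, diff=0 [OK], height=2
All nodes satisfy the balance condition.
Result: Balanced


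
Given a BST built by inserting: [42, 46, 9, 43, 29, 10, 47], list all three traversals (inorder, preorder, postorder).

Tree insertion order: [42, 46, 9, 43, 29, 10, 47]
Tree (level-order array): [42, 9, 46, None, 29, 43, 47, 10]
Inorder (L, root, R): [9, 10, 29, 42, 43, 46, 47]
Preorder (root, L, R): [42, 9, 29, 10, 46, 43, 47]
Postorder (L, R, root): [10, 29, 9, 43, 47, 46, 42]


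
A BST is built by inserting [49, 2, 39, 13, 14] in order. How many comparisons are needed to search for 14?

Search path for 14: 49 -> 2 -> 39 -> 13 -> 14
Found: True
Comparisons: 5


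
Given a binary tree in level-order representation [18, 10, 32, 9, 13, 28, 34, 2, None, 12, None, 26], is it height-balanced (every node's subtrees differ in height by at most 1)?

Tree (level-order array): [18, 10, 32, 9, 13, 28, 34, 2, None, 12, None, 26]
Definition: a tree is height-balanced if, at every node, |h(left) - h(right)| <= 1 (empty subtree has height -1).
Bottom-up per-node check:
  node 2: h_left=-1, h_right=-1, diff=0 [OK], height=0
  node 9: h_left=0, h_right=-1, diff=1 [OK], height=1
  node 12: h_left=-1, h_right=-1, diff=0 [OK], height=0
  node 13: h_left=0, h_right=-1, diff=1 [OK], height=1
  node 10: h_left=1, h_right=1, diff=0 [OK], height=2
  node 26: h_left=-1, h_right=-1, diff=0 [OK], height=0
  node 28: h_left=0, h_right=-1, diff=1 [OK], height=1
  node 34: h_left=-1, h_right=-1, diff=0 [OK], height=0
  node 32: h_left=1, h_right=0, diff=1 [OK], height=2
  node 18: h_left=2, h_right=2, diff=0 [OK], height=3
All nodes satisfy the balance condition.
Result: Balanced


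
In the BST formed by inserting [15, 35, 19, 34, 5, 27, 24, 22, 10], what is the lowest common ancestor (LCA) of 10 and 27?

Tree insertion order: [15, 35, 19, 34, 5, 27, 24, 22, 10]
Tree (level-order array): [15, 5, 35, None, 10, 19, None, None, None, None, 34, 27, None, 24, None, 22]
In a BST, the LCA of p=10, q=27 is the first node v on the
root-to-leaf path with p <= v <= q (go left if both < v, right if both > v).
Walk from root:
  at 15: 10 <= 15 <= 27, this is the LCA
LCA = 15


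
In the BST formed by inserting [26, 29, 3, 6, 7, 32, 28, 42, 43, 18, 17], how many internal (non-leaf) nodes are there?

Tree built from: [26, 29, 3, 6, 7, 32, 28, 42, 43, 18, 17]
Tree (level-order array): [26, 3, 29, None, 6, 28, 32, None, 7, None, None, None, 42, None, 18, None, 43, 17]
Rule: An internal node has at least one child.
Per-node child counts:
  node 26: 2 child(ren)
  node 3: 1 child(ren)
  node 6: 1 child(ren)
  node 7: 1 child(ren)
  node 18: 1 child(ren)
  node 17: 0 child(ren)
  node 29: 2 child(ren)
  node 28: 0 child(ren)
  node 32: 1 child(ren)
  node 42: 1 child(ren)
  node 43: 0 child(ren)
Matching nodes: [26, 3, 6, 7, 18, 29, 32, 42]
Count of internal (non-leaf) nodes: 8


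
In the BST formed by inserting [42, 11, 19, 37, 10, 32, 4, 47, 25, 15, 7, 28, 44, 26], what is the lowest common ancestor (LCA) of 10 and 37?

Tree insertion order: [42, 11, 19, 37, 10, 32, 4, 47, 25, 15, 7, 28, 44, 26]
Tree (level-order array): [42, 11, 47, 10, 19, 44, None, 4, None, 15, 37, None, None, None, 7, None, None, 32, None, None, None, 25, None, None, 28, 26]
In a BST, the LCA of p=10, q=37 is the first node v on the
root-to-leaf path with p <= v <= q (go left if both < v, right if both > v).
Walk from root:
  at 42: both 10 and 37 < 42, go left
  at 11: 10 <= 11 <= 37, this is the LCA
LCA = 11


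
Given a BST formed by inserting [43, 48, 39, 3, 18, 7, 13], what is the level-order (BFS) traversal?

Tree insertion order: [43, 48, 39, 3, 18, 7, 13]
Tree (level-order array): [43, 39, 48, 3, None, None, None, None, 18, 7, None, None, 13]
BFS from the root, enqueuing left then right child of each popped node:
  queue [43] -> pop 43, enqueue [39, 48], visited so far: [43]
  queue [39, 48] -> pop 39, enqueue [3], visited so far: [43, 39]
  queue [48, 3] -> pop 48, enqueue [none], visited so far: [43, 39, 48]
  queue [3] -> pop 3, enqueue [18], visited so far: [43, 39, 48, 3]
  queue [18] -> pop 18, enqueue [7], visited so far: [43, 39, 48, 3, 18]
  queue [7] -> pop 7, enqueue [13], visited so far: [43, 39, 48, 3, 18, 7]
  queue [13] -> pop 13, enqueue [none], visited so far: [43, 39, 48, 3, 18, 7, 13]
Result: [43, 39, 48, 3, 18, 7, 13]


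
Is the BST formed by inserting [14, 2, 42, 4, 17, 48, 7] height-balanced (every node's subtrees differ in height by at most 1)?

Tree (level-order array): [14, 2, 42, None, 4, 17, 48, None, 7]
Definition: a tree is height-balanced if, at every node, |h(left) - h(right)| <= 1 (empty subtree has height -1).
Bottom-up per-node check:
  node 7: h_left=-1, h_right=-1, diff=0 [OK], height=0
  node 4: h_left=-1, h_right=0, diff=1 [OK], height=1
  node 2: h_left=-1, h_right=1, diff=2 [FAIL (|-1-1|=2 > 1)], height=2
  node 17: h_left=-1, h_right=-1, diff=0 [OK], height=0
  node 48: h_left=-1, h_right=-1, diff=0 [OK], height=0
  node 42: h_left=0, h_right=0, diff=0 [OK], height=1
  node 14: h_left=2, h_right=1, diff=1 [OK], height=3
Node 2 violates the condition: |-1 - 1| = 2 > 1.
Result: Not balanced


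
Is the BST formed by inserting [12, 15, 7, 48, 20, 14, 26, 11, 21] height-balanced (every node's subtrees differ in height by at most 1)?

Tree (level-order array): [12, 7, 15, None, 11, 14, 48, None, None, None, None, 20, None, None, 26, 21]
Definition: a tree is height-balanced if, at every node, |h(left) - h(right)| <= 1 (empty subtree has height -1).
Bottom-up per-node check:
  node 11: h_left=-1, h_right=-1, diff=0 [OK], height=0
  node 7: h_left=-1, h_right=0, diff=1 [OK], height=1
  node 14: h_left=-1, h_right=-1, diff=0 [OK], height=0
  node 21: h_left=-1, h_right=-1, diff=0 [OK], height=0
  node 26: h_left=0, h_right=-1, diff=1 [OK], height=1
  node 20: h_left=-1, h_right=1, diff=2 [FAIL (|-1-1|=2 > 1)], height=2
  node 48: h_left=2, h_right=-1, diff=3 [FAIL (|2--1|=3 > 1)], height=3
  node 15: h_left=0, h_right=3, diff=3 [FAIL (|0-3|=3 > 1)], height=4
  node 12: h_left=1, h_right=4, diff=3 [FAIL (|1-4|=3 > 1)], height=5
Node 20 violates the condition: |-1 - 1| = 2 > 1.
Result: Not balanced


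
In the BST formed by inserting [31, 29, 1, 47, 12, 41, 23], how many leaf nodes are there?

Tree built from: [31, 29, 1, 47, 12, 41, 23]
Tree (level-order array): [31, 29, 47, 1, None, 41, None, None, 12, None, None, None, 23]
Rule: A leaf has 0 children.
Per-node child counts:
  node 31: 2 child(ren)
  node 29: 1 child(ren)
  node 1: 1 child(ren)
  node 12: 1 child(ren)
  node 23: 0 child(ren)
  node 47: 1 child(ren)
  node 41: 0 child(ren)
Matching nodes: [23, 41]
Count of leaf nodes: 2


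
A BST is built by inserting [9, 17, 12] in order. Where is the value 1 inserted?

Starting tree (level order): [9, None, 17, 12]
Insertion path: 9
Result: insert 1 as left child of 9
Final tree (level order): [9, 1, 17, None, None, 12]


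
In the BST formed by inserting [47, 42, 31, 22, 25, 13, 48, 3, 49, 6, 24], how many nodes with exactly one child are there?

Tree built from: [47, 42, 31, 22, 25, 13, 48, 3, 49, 6, 24]
Tree (level-order array): [47, 42, 48, 31, None, None, 49, 22, None, None, None, 13, 25, 3, None, 24, None, None, 6]
Rule: These are nodes with exactly 1 non-null child.
Per-node child counts:
  node 47: 2 child(ren)
  node 42: 1 child(ren)
  node 31: 1 child(ren)
  node 22: 2 child(ren)
  node 13: 1 child(ren)
  node 3: 1 child(ren)
  node 6: 0 child(ren)
  node 25: 1 child(ren)
  node 24: 0 child(ren)
  node 48: 1 child(ren)
  node 49: 0 child(ren)
Matching nodes: [42, 31, 13, 3, 25, 48]
Count of nodes with exactly one child: 6


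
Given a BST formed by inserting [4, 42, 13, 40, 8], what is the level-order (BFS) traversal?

Tree insertion order: [4, 42, 13, 40, 8]
Tree (level-order array): [4, None, 42, 13, None, 8, 40]
BFS from the root, enqueuing left then right child of each popped node:
  queue [4] -> pop 4, enqueue [42], visited so far: [4]
  queue [42] -> pop 42, enqueue [13], visited so far: [4, 42]
  queue [13] -> pop 13, enqueue [8, 40], visited so far: [4, 42, 13]
  queue [8, 40] -> pop 8, enqueue [none], visited so far: [4, 42, 13, 8]
  queue [40] -> pop 40, enqueue [none], visited so far: [4, 42, 13, 8, 40]
Result: [4, 42, 13, 8, 40]


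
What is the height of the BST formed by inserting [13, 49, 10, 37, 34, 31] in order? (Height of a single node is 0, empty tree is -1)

Insertion order: [13, 49, 10, 37, 34, 31]
Tree (level-order array): [13, 10, 49, None, None, 37, None, 34, None, 31]
Compute height bottom-up (empty subtree = -1):
  height(10) = 1 + max(-1, -1) = 0
  height(31) = 1 + max(-1, -1) = 0
  height(34) = 1 + max(0, -1) = 1
  height(37) = 1 + max(1, -1) = 2
  height(49) = 1 + max(2, -1) = 3
  height(13) = 1 + max(0, 3) = 4
Height = 4


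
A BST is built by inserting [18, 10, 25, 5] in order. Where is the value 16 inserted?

Starting tree (level order): [18, 10, 25, 5]
Insertion path: 18 -> 10
Result: insert 16 as right child of 10
Final tree (level order): [18, 10, 25, 5, 16]


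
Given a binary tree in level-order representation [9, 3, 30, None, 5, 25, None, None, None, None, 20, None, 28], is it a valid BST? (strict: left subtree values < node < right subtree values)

Level-order array: [9, 3, 30, None, 5, 25, None, None, None, None, 20, None, 28]
Validate using subtree bounds (lo, hi): at each node, require lo < value < hi,
then recurse left with hi=value and right with lo=value.
Preorder trace (stopping at first violation):
  at node 9 with bounds (-inf, +inf): OK
  at node 3 with bounds (-inf, 9): OK
  at node 5 with bounds (3, 9): OK
  at node 30 with bounds (9, +inf): OK
  at node 25 with bounds (9, 30): OK
  at node 20 with bounds (25, 30): VIOLATION
Node 20 violates its bound: not (25 < 20 < 30).
Result: Not a valid BST


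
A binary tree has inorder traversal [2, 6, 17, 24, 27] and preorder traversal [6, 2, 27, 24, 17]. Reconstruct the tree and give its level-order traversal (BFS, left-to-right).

Inorder:  [2, 6, 17, 24, 27]
Preorder: [6, 2, 27, 24, 17]
Algorithm: preorder visits root first, so consume preorder in order;
for each root, split the current inorder slice at that value into
left-subtree inorder and right-subtree inorder, then recurse.
Recursive splits:
  root=6; inorder splits into left=[2], right=[17, 24, 27]
  root=2; inorder splits into left=[], right=[]
  root=27; inorder splits into left=[17, 24], right=[]
  root=24; inorder splits into left=[17], right=[]
  root=17; inorder splits into left=[], right=[]
Reconstructed level-order: [6, 2, 27, 24, 17]


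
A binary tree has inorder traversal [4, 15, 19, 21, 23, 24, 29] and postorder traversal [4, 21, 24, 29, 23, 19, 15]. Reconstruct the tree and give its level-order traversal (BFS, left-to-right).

Inorder:   [4, 15, 19, 21, 23, 24, 29]
Postorder: [4, 21, 24, 29, 23, 19, 15]
Algorithm: postorder visits root last, so walk postorder right-to-left;
each value is the root of the current inorder slice — split it at that
value, recurse on the right subtree first, then the left.
Recursive splits:
  root=15; inorder splits into left=[4], right=[19, 21, 23, 24, 29]
  root=19; inorder splits into left=[], right=[21, 23, 24, 29]
  root=23; inorder splits into left=[21], right=[24, 29]
  root=29; inorder splits into left=[24], right=[]
  root=24; inorder splits into left=[], right=[]
  root=21; inorder splits into left=[], right=[]
  root=4; inorder splits into left=[], right=[]
Reconstructed level-order: [15, 4, 19, 23, 21, 29, 24]


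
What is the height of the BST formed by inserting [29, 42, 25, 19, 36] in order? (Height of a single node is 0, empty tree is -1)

Insertion order: [29, 42, 25, 19, 36]
Tree (level-order array): [29, 25, 42, 19, None, 36]
Compute height bottom-up (empty subtree = -1):
  height(19) = 1 + max(-1, -1) = 0
  height(25) = 1 + max(0, -1) = 1
  height(36) = 1 + max(-1, -1) = 0
  height(42) = 1 + max(0, -1) = 1
  height(29) = 1 + max(1, 1) = 2
Height = 2


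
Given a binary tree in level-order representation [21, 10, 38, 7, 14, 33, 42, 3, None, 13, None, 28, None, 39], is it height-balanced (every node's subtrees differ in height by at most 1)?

Tree (level-order array): [21, 10, 38, 7, 14, 33, 42, 3, None, 13, None, 28, None, 39]
Definition: a tree is height-balanced if, at every node, |h(left) - h(right)| <= 1 (empty subtree has height -1).
Bottom-up per-node check:
  node 3: h_left=-1, h_right=-1, diff=0 [OK], height=0
  node 7: h_left=0, h_right=-1, diff=1 [OK], height=1
  node 13: h_left=-1, h_right=-1, diff=0 [OK], height=0
  node 14: h_left=0, h_right=-1, diff=1 [OK], height=1
  node 10: h_left=1, h_right=1, diff=0 [OK], height=2
  node 28: h_left=-1, h_right=-1, diff=0 [OK], height=0
  node 33: h_left=0, h_right=-1, diff=1 [OK], height=1
  node 39: h_left=-1, h_right=-1, diff=0 [OK], height=0
  node 42: h_left=0, h_right=-1, diff=1 [OK], height=1
  node 38: h_left=1, h_right=1, diff=0 [OK], height=2
  node 21: h_left=2, h_right=2, diff=0 [OK], height=3
All nodes satisfy the balance condition.
Result: Balanced


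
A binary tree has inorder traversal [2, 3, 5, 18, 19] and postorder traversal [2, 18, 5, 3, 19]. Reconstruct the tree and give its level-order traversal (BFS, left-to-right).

Inorder:   [2, 3, 5, 18, 19]
Postorder: [2, 18, 5, 3, 19]
Algorithm: postorder visits root last, so walk postorder right-to-left;
each value is the root of the current inorder slice — split it at that
value, recurse on the right subtree first, then the left.
Recursive splits:
  root=19; inorder splits into left=[2, 3, 5, 18], right=[]
  root=3; inorder splits into left=[2], right=[5, 18]
  root=5; inorder splits into left=[], right=[18]
  root=18; inorder splits into left=[], right=[]
  root=2; inorder splits into left=[], right=[]
Reconstructed level-order: [19, 3, 2, 5, 18]


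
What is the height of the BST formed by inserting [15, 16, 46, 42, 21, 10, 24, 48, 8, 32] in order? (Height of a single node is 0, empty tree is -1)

Insertion order: [15, 16, 46, 42, 21, 10, 24, 48, 8, 32]
Tree (level-order array): [15, 10, 16, 8, None, None, 46, None, None, 42, 48, 21, None, None, None, None, 24, None, 32]
Compute height bottom-up (empty subtree = -1):
  height(8) = 1 + max(-1, -1) = 0
  height(10) = 1 + max(0, -1) = 1
  height(32) = 1 + max(-1, -1) = 0
  height(24) = 1 + max(-1, 0) = 1
  height(21) = 1 + max(-1, 1) = 2
  height(42) = 1 + max(2, -1) = 3
  height(48) = 1 + max(-1, -1) = 0
  height(46) = 1 + max(3, 0) = 4
  height(16) = 1 + max(-1, 4) = 5
  height(15) = 1 + max(1, 5) = 6
Height = 6


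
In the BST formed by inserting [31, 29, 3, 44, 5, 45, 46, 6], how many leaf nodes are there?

Tree built from: [31, 29, 3, 44, 5, 45, 46, 6]
Tree (level-order array): [31, 29, 44, 3, None, None, 45, None, 5, None, 46, None, 6]
Rule: A leaf has 0 children.
Per-node child counts:
  node 31: 2 child(ren)
  node 29: 1 child(ren)
  node 3: 1 child(ren)
  node 5: 1 child(ren)
  node 6: 0 child(ren)
  node 44: 1 child(ren)
  node 45: 1 child(ren)
  node 46: 0 child(ren)
Matching nodes: [6, 46]
Count of leaf nodes: 2


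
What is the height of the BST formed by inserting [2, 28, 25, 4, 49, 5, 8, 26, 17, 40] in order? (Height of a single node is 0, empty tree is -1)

Insertion order: [2, 28, 25, 4, 49, 5, 8, 26, 17, 40]
Tree (level-order array): [2, None, 28, 25, 49, 4, 26, 40, None, None, 5, None, None, None, None, None, 8, None, 17]
Compute height bottom-up (empty subtree = -1):
  height(17) = 1 + max(-1, -1) = 0
  height(8) = 1 + max(-1, 0) = 1
  height(5) = 1 + max(-1, 1) = 2
  height(4) = 1 + max(-1, 2) = 3
  height(26) = 1 + max(-1, -1) = 0
  height(25) = 1 + max(3, 0) = 4
  height(40) = 1 + max(-1, -1) = 0
  height(49) = 1 + max(0, -1) = 1
  height(28) = 1 + max(4, 1) = 5
  height(2) = 1 + max(-1, 5) = 6
Height = 6


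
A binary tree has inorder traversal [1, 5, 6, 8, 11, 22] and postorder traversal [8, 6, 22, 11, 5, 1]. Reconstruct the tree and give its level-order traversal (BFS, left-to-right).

Inorder:   [1, 5, 6, 8, 11, 22]
Postorder: [8, 6, 22, 11, 5, 1]
Algorithm: postorder visits root last, so walk postorder right-to-left;
each value is the root of the current inorder slice — split it at that
value, recurse on the right subtree first, then the left.
Recursive splits:
  root=1; inorder splits into left=[], right=[5, 6, 8, 11, 22]
  root=5; inorder splits into left=[], right=[6, 8, 11, 22]
  root=11; inorder splits into left=[6, 8], right=[22]
  root=22; inorder splits into left=[], right=[]
  root=6; inorder splits into left=[], right=[8]
  root=8; inorder splits into left=[], right=[]
Reconstructed level-order: [1, 5, 11, 6, 22, 8]


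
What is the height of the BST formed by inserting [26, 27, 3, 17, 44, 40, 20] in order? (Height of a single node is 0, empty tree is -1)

Insertion order: [26, 27, 3, 17, 44, 40, 20]
Tree (level-order array): [26, 3, 27, None, 17, None, 44, None, 20, 40]
Compute height bottom-up (empty subtree = -1):
  height(20) = 1 + max(-1, -1) = 0
  height(17) = 1 + max(-1, 0) = 1
  height(3) = 1 + max(-1, 1) = 2
  height(40) = 1 + max(-1, -1) = 0
  height(44) = 1 + max(0, -1) = 1
  height(27) = 1 + max(-1, 1) = 2
  height(26) = 1 + max(2, 2) = 3
Height = 3


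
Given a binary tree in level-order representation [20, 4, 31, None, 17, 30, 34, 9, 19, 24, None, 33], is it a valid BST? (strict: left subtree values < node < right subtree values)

Level-order array: [20, 4, 31, None, 17, 30, 34, 9, 19, 24, None, 33]
Validate using subtree bounds (lo, hi): at each node, require lo < value < hi,
then recurse left with hi=value and right with lo=value.
Preorder trace (stopping at first violation):
  at node 20 with bounds (-inf, +inf): OK
  at node 4 with bounds (-inf, 20): OK
  at node 17 with bounds (4, 20): OK
  at node 9 with bounds (4, 17): OK
  at node 19 with bounds (17, 20): OK
  at node 31 with bounds (20, +inf): OK
  at node 30 with bounds (20, 31): OK
  at node 24 with bounds (20, 30): OK
  at node 34 with bounds (31, +inf): OK
  at node 33 with bounds (31, 34): OK
No violation found at any node.
Result: Valid BST


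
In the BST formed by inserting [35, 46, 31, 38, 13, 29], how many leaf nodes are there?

Tree built from: [35, 46, 31, 38, 13, 29]
Tree (level-order array): [35, 31, 46, 13, None, 38, None, None, 29]
Rule: A leaf has 0 children.
Per-node child counts:
  node 35: 2 child(ren)
  node 31: 1 child(ren)
  node 13: 1 child(ren)
  node 29: 0 child(ren)
  node 46: 1 child(ren)
  node 38: 0 child(ren)
Matching nodes: [29, 38]
Count of leaf nodes: 2


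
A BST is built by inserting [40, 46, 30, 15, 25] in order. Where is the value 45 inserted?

Starting tree (level order): [40, 30, 46, 15, None, None, None, None, 25]
Insertion path: 40 -> 46
Result: insert 45 as left child of 46
Final tree (level order): [40, 30, 46, 15, None, 45, None, None, 25]


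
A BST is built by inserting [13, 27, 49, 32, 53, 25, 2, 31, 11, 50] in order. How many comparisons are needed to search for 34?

Search path for 34: 13 -> 27 -> 49 -> 32
Found: False
Comparisons: 4


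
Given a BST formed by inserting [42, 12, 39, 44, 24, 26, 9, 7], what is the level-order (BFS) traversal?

Tree insertion order: [42, 12, 39, 44, 24, 26, 9, 7]
Tree (level-order array): [42, 12, 44, 9, 39, None, None, 7, None, 24, None, None, None, None, 26]
BFS from the root, enqueuing left then right child of each popped node:
  queue [42] -> pop 42, enqueue [12, 44], visited so far: [42]
  queue [12, 44] -> pop 12, enqueue [9, 39], visited so far: [42, 12]
  queue [44, 9, 39] -> pop 44, enqueue [none], visited so far: [42, 12, 44]
  queue [9, 39] -> pop 9, enqueue [7], visited so far: [42, 12, 44, 9]
  queue [39, 7] -> pop 39, enqueue [24], visited so far: [42, 12, 44, 9, 39]
  queue [7, 24] -> pop 7, enqueue [none], visited so far: [42, 12, 44, 9, 39, 7]
  queue [24] -> pop 24, enqueue [26], visited so far: [42, 12, 44, 9, 39, 7, 24]
  queue [26] -> pop 26, enqueue [none], visited so far: [42, 12, 44, 9, 39, 7, 24, 26]
Result: [42, 12, 44, 9, 39, 7, 24, 26]


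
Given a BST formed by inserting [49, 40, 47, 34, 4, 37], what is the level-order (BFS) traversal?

Tree insertion order: [49, 40, 47, 34, 4, 37]
Tree (level-order array): [49, 40, None, 34, 47, 4, 37]
BFS from the root, enqueuing left then right child of each popped node:
  queue [49] -> pop 49, enqueue [40], visited so far: [49]
  queue [40] -> pop 40, enqueue [34, 47], visited so far: [49, 40]
  queue [34, 47] -> pop 34, enqueue [4, 37], visited so far: [49, 40, 34]
  queue [47, 4, 37] -> pop 47, enqueue [none], visited so far: [49, 40, 34, 47]
  queue [4, 37] -> pop 4, enqueue [none], visited so far: [49, 40, 34, 47, 4]
  queue [37] -> pop 37, enqueue [none], visited so far: [49, 40, 34, 47, 4, 37]
Result: [49, 40, 34, 47, 4, 37]


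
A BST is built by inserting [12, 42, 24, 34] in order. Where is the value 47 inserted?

Starting tree (level order): [12, None, 42, 24, None, None, 34]
Insertion path: 12 -> 42
Result: insert 47 as right child of 42
Final tree (level order): [12, None, 42, 24, 47, None, 34]


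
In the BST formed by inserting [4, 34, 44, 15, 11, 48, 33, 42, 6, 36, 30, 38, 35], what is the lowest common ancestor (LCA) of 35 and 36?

Tree insertion order: [4, 34, 44, 15, 11, 48, 33, 42, 6, 36, 30, 38, 35]
Tree (level-order array): [4, None, 34, 15, 44, 11, 33, 42, 48, 6, None, 30, None, 36, None, None, None, None, None, None, None, 35, 38]
In a BST, the LCA of p=35, q=36 is the first node v on the
root-to-leaf path with p <= v <= q (go left if both < v, right if both > v).
Walk from root:
  at 4: both 35 and 36 > 4, go right
  at 34: both 35 and 36 > 34, go right
  at 44: both 35 and 36 < 44, go left
  at 42: both 35 and 36 < 42, go left
  at 36: 35 <= 36 <= 36, this is the LCA
LCA = 36


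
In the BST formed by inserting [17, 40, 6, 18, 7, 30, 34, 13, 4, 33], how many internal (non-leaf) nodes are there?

Tree built from: [17, 40, 6, 18, 7, 30, 34, 13, 4, 33]
Tree (level-order array): [17, 6, 40, 4, 7, 18, None, None, None, None, 13, None, 30, None, None, None, 34, 33]
Rule: An internal node has at least one child.
Per-node child counts:
  node 17: 2 child(ren)
  node 6: 2 child(ren)
  node 4: 0 child(ren)
  node 7: 1 child(ren)
  node 13: 0 child(ren)
  node 40: 1 child(ren)
  node 18: 1 child(ren)
  node 30: 1 child(ren)
  node 34: 1 child(ren)
  node 33: 0 child(ren)
Matching nodes: [17, 6, 7, 40, 18, 30, 34]
Count of internal (non-leaf) nodes: 7


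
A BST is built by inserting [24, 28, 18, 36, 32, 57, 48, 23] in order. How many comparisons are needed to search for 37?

Search path for 37: 24 -> 28 -> 36 -> 57 -> 48
Found: False
Comparisons: 5


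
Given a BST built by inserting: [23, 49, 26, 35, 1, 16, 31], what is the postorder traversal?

Tree insertion order: [23, 49, 26, 35, 1, 16, 31]
Tree (level-order array): [23, 1, 49, None, 16, 26, None, None, None, None, 35, 31]
Postorder traversal: [16, 1, 31, 35, 26, 49, 23]


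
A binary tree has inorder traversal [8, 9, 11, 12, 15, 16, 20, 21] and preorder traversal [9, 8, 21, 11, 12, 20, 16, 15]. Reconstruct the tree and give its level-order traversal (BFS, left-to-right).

Inorder:  [8, 9, 11, 12, 15, 16, 20, 21]
Preorder: [9, 8, 21, 11, 12, 20, 16, 15]
Algorithm: preorder visits root first, so consume preorder in order;
for each root, split the current inorder slice at that value into
left-subtree inorder and right-subtree inorder, then recurse.
Recursive splits:
  root=9; inorder splits into left=[8], right=[11, 12, 15, 16, 20, 21]
  root=8; inorder splits into left=[], right=[]
  root=21; inorder splits into left=[11, 12, 15, 16, 20], right=[]
  root=11; inorder splits into left=[], right=[12, 15, 16, 20]
  root=12; inorder splits into left=[], right=[15, 16, 20]
  root=20; inorder splits into left=[15, 16], right=[]
  root=16; inorder splits into left=[15], right=[]
  root=15; inorder splits into left=[], right=[]
Reconstructed level-order: [9, 8, 21, 11, 12, 20, 16, 15]


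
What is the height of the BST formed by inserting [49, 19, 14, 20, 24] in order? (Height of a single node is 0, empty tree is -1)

Insertion order: [49, 19, 14, 20, 24]
Tree (level-order array): [49, 19, None, 14, 20, None, None, None, 24]
Compute height bottom-up (empty subtree = -1):
  height(14) = 1 + max(-1, -1) = 0
  height(24) = 1 + max(-1, -1) = 0
  height(20) = 1 + max(-1, 0) = 1
  height(19) = 1 + max(0, 1) = 2
  height(49) = 1 + max(2, -1) = 3
Height = 3


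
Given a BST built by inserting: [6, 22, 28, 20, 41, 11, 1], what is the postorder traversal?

Tree insertion order: [6, 22, 28, 20, 41, 11, 1]
Tree (level-order array): [6, 1, 22, None, None, 20, 28, 11, None, None, 41]
Postorder traversal: [1, 11, 20, 41, 28, 22, 6]


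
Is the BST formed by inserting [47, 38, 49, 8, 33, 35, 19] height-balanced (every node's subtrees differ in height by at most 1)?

Tree (level-order array): [47, 38, 49, 8, None, None, None, None, 33, 19, 35]
Definition: a tree is height-balanced if, at every node, |h(left) - h(right)| <= 1 (empty subtree has height -1).
Bottom-up per-node check:
  node 19: h_left=-1, h_right=-1, diff=0 [OK], height=0
  node 35: h_left=-1, h_right=-1, diff=0 [OK], height=0
  node 33: h_left=0, h_right=0, diff=0 [OK], height=1
  node 8: h_left=-1, h_right=1, diff=2 [FAIL (|-1-1|=2 > 1)], height=2
  node 38: h_left=2, h_right=-1, diff=3 [FAIL (|2--1|=3 > 1)], height=3
  node 49: h_left=-1, h_right=-1, diff=0 [OK], height=0
  node 47: h_left=3, h_right=0, diff=3 [FAIL (|3-0|=3 > 1)], height=4
Node 8 violates the condition: |-1 - 1| = 2 > 1.
Result: Not balanced


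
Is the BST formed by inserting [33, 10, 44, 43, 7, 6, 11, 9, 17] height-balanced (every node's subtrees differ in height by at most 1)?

Tree (level-order array): [33, 10, 44, 7, 11, 43, None, 6, 9, None, 17]
Definition: a tree is height-balanced if, at every node, |h(left) - h(right)| <= 1 (empty subtree has height -1).
Bottom-up per-node check:
  node 6: h_left=-1, h_right=-1, diff=0 [OK], height=0
  node 9: h_left=-1, h_right=-1, diff=0 [OK], height=0
  node 7: h_left=0, h_right=0, diff=0 [OK], height=1
  node 17: h_left=-1, h_right=-1, diff=0 [OK], height=0
  node 11: h_left=-1, h_right=0, diff=1 [OK], height=1
  node 10: h_left=1, h_right=1, diff=0 [OK], height=2
  node 43: h_left=-1, h_right=-1, diff=0 [OK], height=0
  node 44: h_left=0, h_right=-1, diff=1 [OK], height=1
  node 33: h_left=2, h_right=1, diff=1 [OK], height=3
All nodes satisfy the balance condition.
Result: Balanced


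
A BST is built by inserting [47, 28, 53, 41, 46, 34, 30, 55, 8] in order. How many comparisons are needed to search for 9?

Search path for 9: 47 -> 28 -> 8
Found: False
Comparisons: 3


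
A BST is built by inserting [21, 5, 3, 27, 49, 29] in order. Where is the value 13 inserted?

Starting tree (level order): [21, 5, 27, 3, None, None, 49, None, None, 29]
Insertion path: 21 -> 5
Result: insert 13 as right child of 5
Final tree (level order): [21, 5, 27, 3, 13, None, 49, None, None, None, None, 29]


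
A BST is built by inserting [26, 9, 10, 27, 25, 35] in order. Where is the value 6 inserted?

Starting tree (level order): [26, 9, 27, None, 10, None, 35, None, 25]
Insertion path: 26 -> 9
Result: insert 6 as left child of 9
Final tree (level order): [26, 9, 27, 6, 10, None, 35, None, None, None, 25]


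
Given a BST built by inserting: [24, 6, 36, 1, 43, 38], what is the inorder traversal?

Tree insertion order: [24, 6, 36, 1, 43, 38]
Tree (level-order array): [24, 6, 36, 1, None, None, 43, None, None, 38]
Inorder traversal: [1, 6, 24, 36, 38, 43]


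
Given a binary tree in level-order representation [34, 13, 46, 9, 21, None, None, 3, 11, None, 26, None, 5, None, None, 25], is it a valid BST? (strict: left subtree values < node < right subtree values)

Level-order array: [34, 13, 46, 9, 21, None, None, 3, 11, None, 26, None, 5, None, None, 25]
Validate using subtree bounds (lo, hi): at each node, require lo < value < hi,
then recurse left with hi=value and right with lo=value.
Preorder trace (stopping at first violation):
  at node 34 with bounds (-inf, +inf): OK
  at node 13 with bounds (-inf, 34): OK
  at node 9 with bounds (-inf, 13): OK
  at node 3 with bounds (-inf, 9): OK
  at node 5 with bounds (3, 9): OK
  at node 11 with bounds (9, 13): OK
  at node 21 with bounds (13, 34): OK
  at node 26 with bounds (21, 34): OK
  at node 25 with bounds (21, 26): OK
  at node 46 with bounds (34, +inf): OK
No violation found at any node.
Result: Valid BST


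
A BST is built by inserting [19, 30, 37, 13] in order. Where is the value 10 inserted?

Starting tree (level order): [19, 13, 30, None, None, None, 37]
Insertion path: 19 -> 13
Result: insert 10 as left child of 13
Final tree (level order): [19, 13, 30, 10, None, None, 37]


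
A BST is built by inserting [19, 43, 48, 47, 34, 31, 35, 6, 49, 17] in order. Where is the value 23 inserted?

Starting tree (level order): [19, 6, 43, None, 17, 34, 48, None, None, 31, 35, 47, 49]
Insertion path: 19 -> 43 -> 34 -> 31
Result: insert 23 as left child of 31
Final tree (level order): [19, 6, 43, None, 17, 34, 48, None, None, 31, 35, 47, 49, 23]


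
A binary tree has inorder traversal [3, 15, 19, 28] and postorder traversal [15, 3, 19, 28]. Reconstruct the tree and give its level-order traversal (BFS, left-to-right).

Inorder:   [3, 15, 19, 28]
Postorder: [15, 3, 19, 28]
Algorithm: postorder visits root last, so walk postorder right-to-left;
each value is the root of the current inorder slice — split it at that
value, recurse on the right subtree first, then the left.
Recursive splits:
  root=28; inorder splits into left=[3, 15, 19], right=[]
  root=19; inorder splits into left=[3, 15], right=[]
  root=3; inorder splits into left=[], right=[15]
  root=15; inorder splits into left=[], right=[]
Reconstructed level-order: [28, 19, 3, 15]


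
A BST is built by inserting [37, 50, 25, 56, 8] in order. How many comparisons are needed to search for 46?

Search path for 46: 37 -> 50
Found: False
Comparisons: 2


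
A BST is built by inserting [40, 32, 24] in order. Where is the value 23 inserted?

Starting tree (level order): [40, 32, None, 24]
Insertion path: 40 -> 32 -> 24
Result: insert 23 as left child of 24
Final tree (level order): [40, 32, None, 24, None, 23]


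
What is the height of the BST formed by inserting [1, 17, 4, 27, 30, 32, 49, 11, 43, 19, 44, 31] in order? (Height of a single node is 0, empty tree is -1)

Insertion order: [1, 17, 4, 27, 30, 32, 49, 11, 43, 19, 44, 31]
Tree (level-order array): [1, None, 17, 4, 27, None, 11, 19, 30, None, None, None, None, None, 32, 31, 49, None, None, 43, None, None, 44]
Compute height bottom-up (empty subtree = -1):
  height(11) = 1 + max(-1, -1) = 0
  height(4) = 1 + max(-1, 0) = 1
  height(19) = 1 + max(-1, -1) = 0
  height(31) = 1 + max(-1, -1) = 0
  height(44) = 1 + max(-1, -1) = 0
  height(43) = 1 + max(-1, 0) = 1
  height(49) = 1 + max(1, -1) = 2
  height(32) = 1 + max(0, 2) = 3
  height(30) = 1 + max(-1, 3) = 4
  height(27) = 1 + max(0, 4) = 5
  height(17) = 1 + max(1, 5) = 6
  height(1) = 1 + max(-1, 6) = 7
Height = 7


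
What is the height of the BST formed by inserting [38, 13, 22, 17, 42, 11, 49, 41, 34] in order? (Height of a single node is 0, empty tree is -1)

Insertion order: [38, 13, 22, 17, 42, 11, 49, 41, 34]
Tree (level-order array): [38, 13, 42, 11, 22, 41, 49, None, None, 17, 34]
Compute height bottom-up (empty subtree = -1):
  height(11) = 1 + max(-1, -1) = 0
  height(17) = 1 + max(-1, -1) = 0
  height(34) = 1 + max(-1, -1) = 0
  height(22) = 1 + max(0, 0) = 1
  height(13) = 1 + max(0, 1) = 2
  height(41) = 1 + max(-1, -1) = 0
  height(49) = 1 + max(-1, -1) = 0
  height(42) = 1 + max(0, 0) = 1
  height(38) = 1 + max(2, 1) = 3
Height = 3


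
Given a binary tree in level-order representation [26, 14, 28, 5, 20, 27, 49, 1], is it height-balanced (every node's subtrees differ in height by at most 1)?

Tree (level-order array): [26, 14, 28, 5, 20, 27, 49, 1]
Definition: a tree is height-balanced if, at every node, |h(left) - h(right)| <= 1 (empty subtree has height -1).
Bottom-up per-node check:
  node 1: h_left=-1, h_right=-1, diff=0 [OK], height=0
  node 5: h_left=0, h_right=-1, diff=1 [OK], height=1
  node 20: h_left=-1, h_right=-1, diff=0 [OK], height=0
  node 14: h_left=1, h_right=0, diff=1 [OK], height=2
  node 27: h_left=-1, h_right=-1, diff=0 [OK], height=0
  node 49: h_left=-1, h_right=-1, diff=0 [OK], height=0
  node 28: h_left=0, h_right=0, diff=0 [OK], height=1
  node 26: h_left=2, h_right=1, diff=1 [OK], height=3
All nodes satisfy the balance condition.
Result: Balanced


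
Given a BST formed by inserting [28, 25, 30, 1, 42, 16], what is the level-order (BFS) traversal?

Tree insertion order: [28, 25, 30, 1, 42, 16]
Tree (level-order array): [28, 25, 30, 1, None, None, 42, None, 16]
BFS from the root, enqueuing left then right child of each popped node:
  queue [28] -> pop 28, enqueue [25, 30], visited so far: [28]
  queue [25, 30] -> pop 25, enqueue [1], visited so far: [28, 25]
  queue [30, 1] -> pop 30, enqueue [42], visited so far: [28, 25, 30]
  queue [1, 42] -> pop 1, enqueue [16], visited so far: [28, 25, 30, 1]
  queue [42, 16] -> pop 42, enqueue [none], visited so far: [28, 25, 30, 1, 42]
  queue [16] -> pop 16, enqueue [none], visited so far: [28, 25, 30, 1, 42, 16]
Result: [28, 25, 30, 1, 42, 16]


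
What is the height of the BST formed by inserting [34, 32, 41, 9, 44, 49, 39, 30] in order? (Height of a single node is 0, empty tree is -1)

Insertion order: [34, 32, 41, 9, 44, 49, 39, 30]
Tree (level-order array): [34, 32, 41, 9, None, 39, 44, None, 30, None, None, None, 49]
Compute height bottom-up (empty subtree = -1):
  height(30) = 1 + max(-1, -1) = 0
  height(9) = 1 + max(-1, 0) = 1
  height(32) = 1 + max(1, -1) = 2
  height(39) = 1 + max(-1, -1) = 0
  height(49) = 1 + max(-1, -1) = 0
  height(44) = 1 + max(-1, 0) = 1
  height(41) = 1 + max(0, 1) = 2
  height(34) = 1 + max(2, 2) = 3
Height = 3


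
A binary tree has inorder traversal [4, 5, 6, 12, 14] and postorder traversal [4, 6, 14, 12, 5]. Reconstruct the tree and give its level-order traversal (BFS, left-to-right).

Inorder:   [4, 5, 6, 12, 14]
Postorder: [4, 6, 14, 12, 5]
Algorithm: postorder visits root last, so walk postorder right-to-left;
each value is the root of the current inorder slice — split it at that
value, recurse on the right subtree first, then the left.
Recursive splits:
  root=5; inorder splits into left=[4], right=[6, 12, 14]
  root=12; inorder splits into left=[6], right=[14]
  root=14; inorder splits into left=[], right=[]
  root=6; inorder splits into left=[], right=[]
  root=4; inorder splits into left=[], right=[]
Reconstructed level-order: [5, 4, 12, 6, 14]
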